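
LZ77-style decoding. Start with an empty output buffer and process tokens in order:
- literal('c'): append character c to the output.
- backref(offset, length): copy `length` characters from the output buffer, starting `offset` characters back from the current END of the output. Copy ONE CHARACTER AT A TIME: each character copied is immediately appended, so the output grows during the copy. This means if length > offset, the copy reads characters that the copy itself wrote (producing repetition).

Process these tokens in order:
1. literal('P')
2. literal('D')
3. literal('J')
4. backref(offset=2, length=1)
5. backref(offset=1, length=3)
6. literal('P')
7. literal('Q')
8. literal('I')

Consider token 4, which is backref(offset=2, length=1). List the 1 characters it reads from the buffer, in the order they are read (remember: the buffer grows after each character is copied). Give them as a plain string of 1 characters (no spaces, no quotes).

Answer: D

Derivation:
Token 1: literal('P'). Output: "P"
Token 2: literal('D'). Output: "PD"
Token 3: literal('J'). Output: "PDJ"
Token 4: backref(off=2, len=1). Buffer before: "PDJ" (len 3)
  byte 1: read out[1]='D', append. Buffer now: "PDJD"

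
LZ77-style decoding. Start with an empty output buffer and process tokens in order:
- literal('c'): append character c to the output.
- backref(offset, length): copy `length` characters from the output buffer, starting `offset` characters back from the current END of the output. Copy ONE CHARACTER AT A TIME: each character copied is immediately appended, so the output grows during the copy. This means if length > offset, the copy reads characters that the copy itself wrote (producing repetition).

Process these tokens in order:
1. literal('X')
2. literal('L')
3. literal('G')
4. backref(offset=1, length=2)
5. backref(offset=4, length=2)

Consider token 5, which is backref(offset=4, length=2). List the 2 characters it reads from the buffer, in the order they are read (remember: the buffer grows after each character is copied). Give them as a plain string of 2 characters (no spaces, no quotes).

Answer: LG

Derivation:
Token 1: literal('X'). Output: "X"
Token 2: literal('L'). Output: "XL"
Token 3: literal('G'). Output: "XLG"
Token 4: backref(off=1, len=2) (overlapping!). Copied 'GG' from pos 2. Output: "XLGGG"
Token 5: backref(off=4, len=2). Buffer before: "XLGGG" (len 5)
  byte 1: read out[1]='L', append. Buffer now: "XLGGGL"
  byte 2: read out[2]='G', append. Buffer now: "XLGGGLG"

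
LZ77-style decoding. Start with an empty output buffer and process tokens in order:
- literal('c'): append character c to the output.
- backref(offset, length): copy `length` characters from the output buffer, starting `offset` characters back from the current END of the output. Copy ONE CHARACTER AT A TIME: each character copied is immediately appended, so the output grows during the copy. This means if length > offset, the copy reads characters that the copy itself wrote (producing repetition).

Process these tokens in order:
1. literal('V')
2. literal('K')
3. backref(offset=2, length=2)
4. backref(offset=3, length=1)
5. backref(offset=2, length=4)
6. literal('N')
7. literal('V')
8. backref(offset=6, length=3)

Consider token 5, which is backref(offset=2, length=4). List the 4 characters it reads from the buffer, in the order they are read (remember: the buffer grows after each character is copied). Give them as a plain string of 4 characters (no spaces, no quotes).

Answer: KKKK

Derivation:
Token 1: literal('V'). Output: "V"
Token 2: literal('K'). Output: "VK"
Token 3: backref(off=2, len=2). Copied 'VK' from pos 0. Output: "VKVK"
Token 4: backref(off=3, len=1). Copied 'K' from pos 1. Output: "VKVKK"
Token 5: backref(off=2, len=4). Buffer before: "VKVKK" (len 5)
  byte 1: read out[3]='K', append. Buffer now: "VKVKKK"
  byte 2: read out[4]='K', append. Buffer now: "VKVKKKK"
  byte 3: read out[5]='K', append. Buffer now: "VKVKKKKK"
  byte 4: read out[6]='K', append. Buffer now: "VKVKKKKKK"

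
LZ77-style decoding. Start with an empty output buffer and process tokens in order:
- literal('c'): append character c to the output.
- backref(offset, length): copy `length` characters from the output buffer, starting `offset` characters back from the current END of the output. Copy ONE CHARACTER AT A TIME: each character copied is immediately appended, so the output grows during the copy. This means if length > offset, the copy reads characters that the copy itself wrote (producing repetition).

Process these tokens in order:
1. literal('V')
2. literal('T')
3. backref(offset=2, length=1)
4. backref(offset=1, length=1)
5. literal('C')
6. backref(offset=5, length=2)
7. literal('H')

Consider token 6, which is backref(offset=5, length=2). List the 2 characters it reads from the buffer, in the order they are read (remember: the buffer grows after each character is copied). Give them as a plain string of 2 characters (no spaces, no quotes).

Token 1: literal('V'). Output: "V"
Token 2: literal('T'). Output: "VT"
Token 3: backref(off=2, len=1). Copied 'V' from pos 0. Output: "VTV"
Token 4: backref(off=1, len=1). Copied 'V' from pos 2. Output: "VTVV"
Token 5: literal('C'). Output: "VTVVC"
Token 6: backref(off=5, len=2). Buffer before: "VTVVC" (len 5)
  byte 1: read out[0]='V', append. Buffer now: "VTVVCV"
  byte 2: read out[1]='T', append. Buffer now: "VTVVCVT"

Answer: VT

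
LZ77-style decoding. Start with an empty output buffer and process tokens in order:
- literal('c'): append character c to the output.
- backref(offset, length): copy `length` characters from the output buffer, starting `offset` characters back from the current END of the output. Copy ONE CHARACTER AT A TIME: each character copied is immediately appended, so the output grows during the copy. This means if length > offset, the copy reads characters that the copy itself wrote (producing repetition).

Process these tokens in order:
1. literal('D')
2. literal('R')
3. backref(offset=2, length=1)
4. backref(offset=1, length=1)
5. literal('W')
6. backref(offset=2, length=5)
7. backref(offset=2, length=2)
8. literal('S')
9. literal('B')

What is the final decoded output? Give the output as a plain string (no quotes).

Answer: DRDDWDWDWDWDSB

Derivation:
Token 1: literal('D'). Output: "D"
Token 2: literal('R'). Output: "DR"
Token 3: backref(off=2, len=1). Copied 'D' from pos 0. Output: "DRD"
Token 4: backref(off=1, len=1). Copied 'D' from pos 2. Output: "DRDD"
Token 5: literal('W'). Output: "DRDDW"
Token 6: backref(off=2, len=5) (overlapping!). Copied 'DWDWD' from pos 3. Output: "DRDDWDWDWD"
Token 7: backref(off=2, len=2). Copied 'WD' from pos 8. Output: "DRDDWDWDWDWD"
Token 8: literal('S'). Output: "DRDDWDWDWDWDS"
Token 9: literal('B'). Output: "DRDDWDWDWDWDSB"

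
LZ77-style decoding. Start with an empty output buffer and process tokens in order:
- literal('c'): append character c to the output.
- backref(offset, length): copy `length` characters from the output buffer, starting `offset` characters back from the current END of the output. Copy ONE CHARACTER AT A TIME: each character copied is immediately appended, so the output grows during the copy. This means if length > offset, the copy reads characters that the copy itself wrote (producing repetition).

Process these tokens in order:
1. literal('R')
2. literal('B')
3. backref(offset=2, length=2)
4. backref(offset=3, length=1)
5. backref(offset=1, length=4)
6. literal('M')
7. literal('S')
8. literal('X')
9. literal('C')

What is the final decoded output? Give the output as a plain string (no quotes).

Token 1: literal('R'). Output: "R"
Token 2: literal('B'). Output: "RB"
Token 3: backref(off=2, len=2). Copied 'RB' from pos 0. Output: "RBRB"
Token 4: backref(off=3, len=1). Copied 'B' from pos 1. Output: "RBRBB"
Token 5: backref(off=1, len=4) (overlapping!). Copied 'BBBB' from pos 4. Output: "RBRBBBBBB"
Token 6: literal('M'). Output: "RBRBBBBBBM"
Token 7: literal('S'). Output: "RBRBBBBBBMS"
Token 8: literal('X'). Output: "RBRBBBBBBMSX"
Token 9: literal('C'). Output: "RBRBBBBBBMSXC"

Answer: RBRBBBBBBMSXC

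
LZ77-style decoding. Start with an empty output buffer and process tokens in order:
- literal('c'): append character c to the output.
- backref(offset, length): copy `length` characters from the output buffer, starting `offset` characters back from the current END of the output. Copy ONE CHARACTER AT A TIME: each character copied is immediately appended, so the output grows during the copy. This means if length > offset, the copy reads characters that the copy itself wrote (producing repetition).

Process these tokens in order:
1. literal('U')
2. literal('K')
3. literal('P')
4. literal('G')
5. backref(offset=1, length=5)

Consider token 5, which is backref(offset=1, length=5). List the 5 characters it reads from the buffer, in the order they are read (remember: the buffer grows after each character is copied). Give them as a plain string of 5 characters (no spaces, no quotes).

Answer: GGGGG

Derivation:
Token 1: literal('U'). Output: "U"
Token 2: literal('K'). Output: "UK"
Token 3: literal('P'). Output: "UKP"
Token 4: literal('G'). Output: "UKPG"
Token 5: backref(off=1, len=5). Buffer before: "UKPG" (len 4)
  byte 1: read out[3]='G', append. Buffer now: "UKPGG"
  byte 2: read out[4]='G', append. Buffer now: "UKPGGG"
  byte 3: read out[5]='G', append. Buffer now: "UKPGGGG"
  byte 4: read out[6]='G', append. Buffer now: "UKPGGGGG"
  byte 5: read out[7]='G', append. Buffer now: "UKPGGGGGG"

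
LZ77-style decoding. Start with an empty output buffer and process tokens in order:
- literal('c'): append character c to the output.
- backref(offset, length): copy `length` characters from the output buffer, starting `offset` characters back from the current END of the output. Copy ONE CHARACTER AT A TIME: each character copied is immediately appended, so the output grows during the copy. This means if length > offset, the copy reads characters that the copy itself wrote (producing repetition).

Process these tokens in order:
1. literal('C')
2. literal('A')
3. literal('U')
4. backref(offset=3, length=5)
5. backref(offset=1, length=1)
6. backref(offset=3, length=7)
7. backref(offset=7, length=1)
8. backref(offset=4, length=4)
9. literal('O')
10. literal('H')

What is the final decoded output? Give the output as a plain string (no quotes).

Token 1: literal('C'). Output: "C"
Token 2: literal('A'). Output: "CA"
Token 3: literal('U'). Output: "CAU"
Token 4: backref(off=3, len=5) (overlapping!). Copied 'CAUCA' from pos 0. Output: "CAUCAUCA"
Token 5: backref(off=1, len=1). Copied 'A' from pos 7. Output: "CAUCAUCAA"
Token 6: backref(off=3, len=7) (overlapping!). Copied 'CAACAAC' from pos 6. Output: "CAUCAUCAACAACAAC"
Token 7: backref(off=7, len=1). Copied 'C' from pos 9. Output: "CAUCAUCAACAACAACC"
Token 8: backref(off=4, len=4). Copied 'AACC' from pos 13. Output: "CAUCAUCAACAACAACCAACC"
Token 9: literal('O'). Output: "CAUCAUCAACAACAACCAACCO"
Token 10: literal('H'). Output: "CAUCAUCAACAACAACCAACCOH"

Answer: CAUCAUCAACAACAACCAACCOH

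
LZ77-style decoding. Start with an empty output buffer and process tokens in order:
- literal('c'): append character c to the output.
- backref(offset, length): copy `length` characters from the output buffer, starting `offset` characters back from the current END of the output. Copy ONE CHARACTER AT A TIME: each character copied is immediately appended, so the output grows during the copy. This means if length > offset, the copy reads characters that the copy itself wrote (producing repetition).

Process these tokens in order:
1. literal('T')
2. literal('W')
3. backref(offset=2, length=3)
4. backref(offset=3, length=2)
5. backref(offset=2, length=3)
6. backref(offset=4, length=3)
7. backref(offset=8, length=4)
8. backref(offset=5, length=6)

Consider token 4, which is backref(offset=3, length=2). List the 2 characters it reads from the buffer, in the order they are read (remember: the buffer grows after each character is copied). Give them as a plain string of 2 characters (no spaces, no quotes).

Answer: TW

Derivation:
Token 1: literal('T'). Output: "T"
Token 2: literal('W'). Output: "TW"
Token 3: backref(off=2, len=3) (overlapping!). Copied 'TWT' from pos 0. Output: "TWTWT"
Token 4: backref(off=3, len=2). Buffer before: "TWTWT" (len 5)
  byte 1: read out[2]='T', append. Buffer now: "TWTWTT"
  byte 2: read out[3]='W', append. Buffer now: "TWTWTTW"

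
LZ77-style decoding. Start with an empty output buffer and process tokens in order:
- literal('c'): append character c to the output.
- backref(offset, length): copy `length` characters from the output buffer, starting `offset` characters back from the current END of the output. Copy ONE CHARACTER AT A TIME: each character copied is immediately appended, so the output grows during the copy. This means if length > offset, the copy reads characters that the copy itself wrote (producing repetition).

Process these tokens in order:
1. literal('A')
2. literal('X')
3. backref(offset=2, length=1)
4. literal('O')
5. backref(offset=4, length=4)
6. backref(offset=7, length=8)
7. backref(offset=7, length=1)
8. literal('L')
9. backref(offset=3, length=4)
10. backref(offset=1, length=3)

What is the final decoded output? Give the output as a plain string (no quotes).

Answer: AXAOAXAOXAOAXAOXALXALXXXX

Derivation:
Token 1: literal('A'). Output: "A"
Token 2: literal('X'). Output: "AX"
Token 3: backref(off=2, len=1). Copied 'A' from pos 0. Output: "AXA"
Token 4: literal('O'). Output: "AXAO"
Token 5: backref(off=4, len=4). Copied 'AXAO' from pos 0. Output: "AXAOAXAO"
Token 6: backref(off=7, len=8) (overlapping!). Copied 'XAOAXAOX' from pos 1. Output: "AXAOAXAOXAOAXAOX"
Token 7: backref(off=7, len=1). Copied 'A' from pos 9. Output: "AXAOAXAOXAOAXAOXA"
Token 8: literal('L'). Output: "AXAOAXAOXAOAXAOXAL"
Token 9: backref(off=3, len=4) (overlapping!). Copied 'XALX' from pos 15. Output: "AXAOAXAOXAOAXAOXALXALX"
Token 10: backref(off=1, len=3) (overlapping!). Copied 'XXX' from pos 21. Output: "AXAOAXAOXAOAXAOXALXALXXXX"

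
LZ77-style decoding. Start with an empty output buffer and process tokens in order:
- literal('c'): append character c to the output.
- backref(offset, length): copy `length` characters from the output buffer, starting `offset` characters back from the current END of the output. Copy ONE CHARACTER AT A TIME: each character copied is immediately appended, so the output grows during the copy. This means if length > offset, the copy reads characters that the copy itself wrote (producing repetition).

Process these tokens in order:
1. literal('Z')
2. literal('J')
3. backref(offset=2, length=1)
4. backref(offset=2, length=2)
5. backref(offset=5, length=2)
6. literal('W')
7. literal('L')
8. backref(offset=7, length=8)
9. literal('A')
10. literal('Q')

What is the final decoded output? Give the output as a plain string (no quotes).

Token 1: literal('Z'). Output: "Z"
Token 2: literal('J'). Output: "ZJ"
Token 3: backref(off=2, len=1). Copied 'Z' from pos 0. Output: "ZJZ"
Token 4: backref(off=2, len=2). Copied 'JZ' from pos 1. Output: "ZJZJZ"
Token 5: backref(off=5, len=2). Copied 'ZJ' from pos 0. Output: "ZJZJZZJ"
Token 6: literal('W'). Output: "ZJZJZZJW"
Token 7: literal('L'). Output: "ZJZJZZJWL"
Token 8: backref(off=7, len=8) (overlapping!). Copied 'ZJZZJWLZ' from pos 2. Output: "ZJZJZZJWLZJZZJWLZ"
Token 9: literal('A'). Output: "ZJZJZZJWLZJZZJWLZA"
Token 10: literal('Q'). Output: "ZJZJZZJWLZJZZJWLZAQ"

Answer: ZJZJZZJWLZJZZJWLZAQ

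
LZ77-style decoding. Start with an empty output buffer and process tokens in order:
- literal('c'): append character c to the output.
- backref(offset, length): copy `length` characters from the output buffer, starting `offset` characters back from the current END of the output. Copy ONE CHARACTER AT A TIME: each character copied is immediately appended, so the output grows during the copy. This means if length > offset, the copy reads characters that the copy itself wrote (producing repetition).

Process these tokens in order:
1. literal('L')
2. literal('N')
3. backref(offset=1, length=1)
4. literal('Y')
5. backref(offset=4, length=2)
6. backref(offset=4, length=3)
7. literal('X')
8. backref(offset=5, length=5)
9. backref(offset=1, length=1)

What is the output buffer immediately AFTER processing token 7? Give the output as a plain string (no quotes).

Answer: LNNYLNNYLX

Derivation:
Token 1: literal('L'). Output: "L"
Token 2: literal('N'). Output: "LN"
Token 3: backref(off=1, len=1). Copied 'N' from pos 1. Output: "LNN"
Token 4: literal('Y'). Output: "LNNY"
Token 5: backref(off=4, len=2). Copied 'LN' from pos 0. Output: "LNNYLN"
Token 6: backref(off=4, len=3). Copied 'NYL' from pos 2. Output: "LNNYLNNYL"
Token 7: literal('X'). Output: "LNNYLNNYLX"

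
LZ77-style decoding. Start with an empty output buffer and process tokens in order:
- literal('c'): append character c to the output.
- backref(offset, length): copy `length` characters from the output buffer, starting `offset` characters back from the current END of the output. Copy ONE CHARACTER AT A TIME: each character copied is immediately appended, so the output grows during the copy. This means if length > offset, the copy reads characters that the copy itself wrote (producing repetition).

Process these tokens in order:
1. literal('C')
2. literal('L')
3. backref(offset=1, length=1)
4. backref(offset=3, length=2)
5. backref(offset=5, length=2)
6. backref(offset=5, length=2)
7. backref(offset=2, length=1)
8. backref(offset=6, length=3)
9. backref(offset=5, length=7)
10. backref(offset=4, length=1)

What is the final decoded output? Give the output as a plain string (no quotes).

Answer: CLLCLCLLCLLCLCLLCLCLC

Derivation:
Token 1: literal('C'). Output: "C"
Token 2: literal('L'). Output: "CL"
Token 3: backref(off=1, len=1). Copied 'L' from pos 1. Output: "CLL"
Token 4: backref(off=3, len=2). Copied 'CL' from pos 0. Output: "CLLCL"
Token 5: backref(off=5, len=2). Copied 'CL' from pos 0. Output: "CLLCLCL"
Token 6: backref(off=5, len=2). Copied 'LC' from pos 2. Output: "CLLCLCLLC"
Token 7: backref(off=2, len=1). Copied 'L' from pos 7. Output: "CLLCLCLLCL"
Token 8: backref(off=6, len=3). Copied 'LCL' from pos 4. Output: "CLLCLCLLCLLCL"
Token 9: backref(off=5, len=7) (overlapping!). Copied 'CLLCLCL' from pos 8. Output: "CLLCLCLLCLLCLCLLCLCL"
Token 10: backref(off=4, len=1). Copied 'C' from pos 16. Output: "CLLCLCLLCLLCLCLLCLCLC"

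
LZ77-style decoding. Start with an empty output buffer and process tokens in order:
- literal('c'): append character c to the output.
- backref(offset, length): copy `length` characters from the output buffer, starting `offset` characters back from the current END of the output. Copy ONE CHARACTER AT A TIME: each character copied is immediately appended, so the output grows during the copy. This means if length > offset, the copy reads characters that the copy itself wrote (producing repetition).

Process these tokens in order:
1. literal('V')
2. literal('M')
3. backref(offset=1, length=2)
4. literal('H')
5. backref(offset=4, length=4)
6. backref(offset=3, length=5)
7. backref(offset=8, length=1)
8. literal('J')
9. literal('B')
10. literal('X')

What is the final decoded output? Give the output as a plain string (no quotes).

Token 1: literal('V'). Output: "V"
Token 2: literal('M'). Output: "VM"
Token 3: backref(off=1, len=2) (overlapping!). Copied 'MM' from pos 1. Output: "VMMM"
Token 4: literal('H'). Output: "VMMMH"
Token 5: backref(off=4, len=4). Copied 'MMMH' from pos 1. Output: "VMMMHMMMH"
Token 6: backref(off=3, len=5) (overlapping!). Copied 'MMHMM' from pos 6. Output: "VMMMHMMMHMMHMM"
Token 7: backref(off=8, len=1). Copied 'M' from pos 6. Output: "VMMMHMMMHMMHMMM"
Token 8: literal('J'). Output: "VMMMHMMMHMMHMMMJ"
Token 9: literal('B'). Output: "VMMMHMMMHMMHMMMJB"
Token 10: literal('X'). Output: "VMMMHMMMHMMHMMMJBX"

Answer: VMMMHMMMHMMHMMMJBX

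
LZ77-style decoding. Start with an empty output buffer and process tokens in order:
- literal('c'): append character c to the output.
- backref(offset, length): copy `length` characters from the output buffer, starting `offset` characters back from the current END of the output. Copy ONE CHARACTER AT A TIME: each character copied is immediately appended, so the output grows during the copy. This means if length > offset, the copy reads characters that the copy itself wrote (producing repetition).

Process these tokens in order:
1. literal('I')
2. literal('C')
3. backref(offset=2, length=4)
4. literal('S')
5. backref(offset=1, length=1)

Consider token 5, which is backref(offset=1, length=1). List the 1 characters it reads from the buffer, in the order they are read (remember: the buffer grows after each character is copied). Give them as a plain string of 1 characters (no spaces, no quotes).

Token 1: literal('I'). Output: "I"
Token 2: literal('C'). Output: "IC"
Token 3: backref(off=2, len=4) (overlapping!). Copied 'ICIC' from pos 0. Output: "ICICIC"
Token 4: literal('S'). Output: "ICICICS"
Token 5: backref(off=1, len=1). Buffer before: "ICICICS" (len 7)
  byte 1: read out[6]='S', append. Buffer now: "ICICICSS"

Answer: S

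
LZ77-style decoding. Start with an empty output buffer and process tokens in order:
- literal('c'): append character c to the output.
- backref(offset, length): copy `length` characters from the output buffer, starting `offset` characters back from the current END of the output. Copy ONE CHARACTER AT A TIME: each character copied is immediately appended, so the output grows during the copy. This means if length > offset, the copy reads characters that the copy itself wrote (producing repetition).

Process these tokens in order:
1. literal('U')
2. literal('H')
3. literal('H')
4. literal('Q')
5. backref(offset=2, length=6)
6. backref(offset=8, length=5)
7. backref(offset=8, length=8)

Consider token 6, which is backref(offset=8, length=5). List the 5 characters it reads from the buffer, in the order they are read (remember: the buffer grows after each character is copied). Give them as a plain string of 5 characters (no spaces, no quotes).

Answer: HQHQH

Derivation:
Token 1: literal('U'). Output: "U"
Token 2: literal('H'). Output: "UH"
Token 3: literal('H'). Output: "UHH"
Token 4: literal('Q'). Output: "UHHQ"
Token 5: backref(off=2, len=6) (overlapping!). Copied 'HQHQHQ' from pos 2. Output: "UHHQHQHQHQ"
Token 6: backref(off=8, len=5). Buffer before: "UHHQHQHQHQ" (len 10)
  byte 1: read out[2]='H', append. Buffer now: "UHHQHQHQHQH"
  byte 2: read out[3]='Q', append. Buffer now: "UHHQHQHQHQHQ"
  byte 3: read out[4]='H', append. Buffer now: "UHHQHQHQHQHQH"
  byte 4: read out[5]='Q', append. Buffer now: "UHHQHQHQHQHQHQ"
  byte 5: read out[6]='H', append. Buffer now: "UHHQHQHQHQHQHQH"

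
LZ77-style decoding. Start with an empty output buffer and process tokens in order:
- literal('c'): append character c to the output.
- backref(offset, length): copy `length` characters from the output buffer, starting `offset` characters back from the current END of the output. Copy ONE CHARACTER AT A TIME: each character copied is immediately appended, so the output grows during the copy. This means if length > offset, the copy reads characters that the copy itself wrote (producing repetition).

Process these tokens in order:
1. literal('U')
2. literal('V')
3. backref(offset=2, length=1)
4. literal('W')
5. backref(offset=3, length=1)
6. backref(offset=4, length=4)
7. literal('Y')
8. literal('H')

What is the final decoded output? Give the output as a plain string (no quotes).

Answer: UVUWVVUWVYH

Derivation:
Token 1: literal('U'). Output: "U"
Token 2: literal('V'). Output: "UV"
Token 3: backref(off=2, len=1). Copied 'U' from pos 0. Output: "UVU"
Token 4: literal('W'). Output: "UVUW"
Token 5: backref(off=3, len=1). Copied 'V' from pos 1. Output: "UVUWV"
Token 6: backref(off=4, len=4). Copied 'VUWV' from pos 1. Output: "UVUWVVUWV"
Token 7: literal('Y'). Output: "UVUWVVUWVY"
Token 8: literal('H'). Output: "UVUWVVUWVYH"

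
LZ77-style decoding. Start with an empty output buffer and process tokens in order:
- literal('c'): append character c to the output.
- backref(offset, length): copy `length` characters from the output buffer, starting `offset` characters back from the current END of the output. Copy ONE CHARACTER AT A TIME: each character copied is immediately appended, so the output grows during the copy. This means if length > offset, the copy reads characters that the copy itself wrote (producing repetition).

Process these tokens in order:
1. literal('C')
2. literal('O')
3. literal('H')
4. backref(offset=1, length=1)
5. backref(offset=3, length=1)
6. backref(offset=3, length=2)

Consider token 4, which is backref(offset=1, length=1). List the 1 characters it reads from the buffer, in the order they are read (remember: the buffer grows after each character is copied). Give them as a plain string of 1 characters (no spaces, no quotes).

Token 1: literal('C'). Output: "C"
Token 2: literal('O'). Output: "CO"
Token 3: literal('H'). Output: "COH"
Token 4: backref(off=1, len=1). Buffer before: "COH" (len 3)
  byte 1: read out[2]='H', append. Buffer now: "COHH"

Answer: H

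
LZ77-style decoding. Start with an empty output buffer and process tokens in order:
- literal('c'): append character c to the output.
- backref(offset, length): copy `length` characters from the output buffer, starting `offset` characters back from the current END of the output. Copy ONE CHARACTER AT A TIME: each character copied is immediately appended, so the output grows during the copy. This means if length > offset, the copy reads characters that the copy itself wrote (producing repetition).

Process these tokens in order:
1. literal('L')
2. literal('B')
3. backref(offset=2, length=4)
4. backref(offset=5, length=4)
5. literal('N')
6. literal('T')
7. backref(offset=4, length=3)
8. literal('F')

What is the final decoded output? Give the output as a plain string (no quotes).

Answer: LBLBLBBLBLNTBLNF

Derivation:
Token 1: literal('L'). Output: "L"
Token 2: literal('B'). Output: "LB"
Token 3: backref(off=2, len=4) (overlapping!). Copied 'LBLB' from pos 0. Output: "LBLBLB"
Token 4: backref(off=5, len=4). Copied 'BLBL' from pos 1. Output: "LBLBLBBLBL"
Token 5: literal('N'). Output: "LBLBLBBLBLN"
Token 6: literal('T'). Output: "LBLBLBBLBLNT"
Token 7: backref(off=4, len=3). Copied 'BLN' from pos 8. Output: "LBLBLBBLBLNTBLN"
Token 8: literal('F'). Output: "LBLBLBBLBLNTBLNF"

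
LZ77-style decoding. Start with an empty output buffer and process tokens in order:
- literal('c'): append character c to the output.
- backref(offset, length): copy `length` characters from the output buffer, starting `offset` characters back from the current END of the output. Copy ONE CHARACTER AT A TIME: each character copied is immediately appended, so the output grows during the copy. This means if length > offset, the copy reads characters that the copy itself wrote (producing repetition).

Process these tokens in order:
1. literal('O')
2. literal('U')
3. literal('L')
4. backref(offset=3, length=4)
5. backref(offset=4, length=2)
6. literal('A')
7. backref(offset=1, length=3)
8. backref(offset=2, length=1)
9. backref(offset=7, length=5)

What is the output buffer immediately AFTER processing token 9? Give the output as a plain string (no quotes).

Token 1: literal('O'). Output: "O"
Token 2: literal('U'). Output: "OU"
Token 3: literal('L'). Output: "OUL"
Token 4: backref(off=3, len=4) (overlapping!). Copied 'OULO' from pos 0. Output: "OULOULO"
Token 5: backref(off=4, len=2). Copied 'OU' from pos 3. Output: "OULOULOOU"
Token 6: literal('A'). Output: "OULOULOOUA"
Token 7: backref(off=1, len=3) (overlapping!). Copied 'AAA' from pos 9. Output: "OULOULOOUAAAA"
Token 8: backref(off=2, len=1). Copied 'A' from pos 11. Output: "OULOULOOUAAAAA"
Token 9: backref(off=7, len=5). Copied 'OUAAA' from pos 7. Output: "OULOULOOUAAAAAOUAAA"

Answer: OULOULOOUAAAAAOUAAA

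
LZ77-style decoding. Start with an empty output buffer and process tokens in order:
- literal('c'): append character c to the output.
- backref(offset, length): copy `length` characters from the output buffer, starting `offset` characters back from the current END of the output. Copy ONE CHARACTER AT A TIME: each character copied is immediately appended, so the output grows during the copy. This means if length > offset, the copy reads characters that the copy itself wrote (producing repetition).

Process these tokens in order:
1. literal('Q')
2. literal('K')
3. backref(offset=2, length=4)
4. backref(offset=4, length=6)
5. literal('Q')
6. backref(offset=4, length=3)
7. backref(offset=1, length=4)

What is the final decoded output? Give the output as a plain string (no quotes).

Token 1: literal('Q'). Output: "Q"
Token 2: literal('K'). Output: "QK"
Token 3: backref(off=2, len=4) (overlapping!). Copied 'QKQK' from pos 0. Output: "QKQKQK"
Token 4: backref(off=4, len=6) (overlapping!). Copied 'QKQKQK' from pos 2. Output: "QKQKQKQKQKQK"
Token 5: literal('Q'). Output: "QKQKQKQKQKQKQ"
Token 6: backref(off=4, len=3). Copied 'KQK' from pos 9. Output: "QKQKQKQKQKQKQKQK"
Token 7: backref(off=1, len=4) (overlapping!). Copied 'KKKK' from pos 15. Output: "QKQKQKQKQKQKQKQKKKKK"

Answer: QKQKQKQKQKQKQKQKKKKK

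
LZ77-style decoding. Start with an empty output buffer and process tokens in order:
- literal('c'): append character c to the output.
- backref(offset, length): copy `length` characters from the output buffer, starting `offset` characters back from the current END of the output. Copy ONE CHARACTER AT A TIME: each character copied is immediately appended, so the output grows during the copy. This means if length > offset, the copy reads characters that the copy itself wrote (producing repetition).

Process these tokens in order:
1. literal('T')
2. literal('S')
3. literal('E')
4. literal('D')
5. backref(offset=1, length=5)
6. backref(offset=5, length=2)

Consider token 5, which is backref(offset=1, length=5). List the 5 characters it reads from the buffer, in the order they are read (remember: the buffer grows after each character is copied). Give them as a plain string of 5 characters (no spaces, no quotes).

Answer: DDDDD

Derivation:
Token 1: literal('T'). Output: "T"
Token 2: literal('S'). Output: "TS"
Token 3: literal('E'). Output: "TSE"
Token 4: literal('D'). Output: "TSED"
Token 5: backref(off=1, len=5). Buffer before: "TSED" (len 4)
  byte 1: read out[3]='D', append. Buffer now: "TSEDD"
  byte 2: read out[4]='D', append. Buffer now: "TSEDDD"
  byte 3: read out[5]='D', append. Buffer now: "TSEDDDD"
  byte 4: read out[6]='D', append. Buffer now: "TSEDDDDD"
  byte 5: read out[7]='D', append. Buffer now: "TSEDDDDDD"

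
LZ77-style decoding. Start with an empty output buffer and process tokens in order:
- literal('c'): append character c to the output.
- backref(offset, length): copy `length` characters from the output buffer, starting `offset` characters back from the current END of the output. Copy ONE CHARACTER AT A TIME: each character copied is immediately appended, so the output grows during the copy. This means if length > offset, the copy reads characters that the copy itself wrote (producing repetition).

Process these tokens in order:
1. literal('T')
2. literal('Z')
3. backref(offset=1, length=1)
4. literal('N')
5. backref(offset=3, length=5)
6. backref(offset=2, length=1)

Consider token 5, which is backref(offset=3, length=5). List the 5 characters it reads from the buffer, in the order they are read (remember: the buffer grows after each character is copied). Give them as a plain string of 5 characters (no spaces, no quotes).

Answer: ZZNZZ

Derivation:
Token 1: literal('T'). Output: "T"
Token 2: literal('Z'). Output: "TZ"
Token 3: backref(off=1, len=1). Copied 'Z' from pos 1. Output: "TZZ"
Token 4: literal('N'). Output: "TZZN"
Token 5: backref(off=3, len=5). Buffer before: "TZZN" (len 4)
  byte 1: read out[1]='Z', append. Buffer now: "TZZNZ"
  byte 2: read out[2]='Z', append. Buffer now: "TZZNZZ"
  byte 3: read out[3]='N', append. Buffer now: "TZZNZZN"
  byte 4: read out[4]='Z', append. Buffer now: "TZZNZZNZ"
  byte 5: read out[5]='Z', append. Buffer now: "TZZNZZNZZ"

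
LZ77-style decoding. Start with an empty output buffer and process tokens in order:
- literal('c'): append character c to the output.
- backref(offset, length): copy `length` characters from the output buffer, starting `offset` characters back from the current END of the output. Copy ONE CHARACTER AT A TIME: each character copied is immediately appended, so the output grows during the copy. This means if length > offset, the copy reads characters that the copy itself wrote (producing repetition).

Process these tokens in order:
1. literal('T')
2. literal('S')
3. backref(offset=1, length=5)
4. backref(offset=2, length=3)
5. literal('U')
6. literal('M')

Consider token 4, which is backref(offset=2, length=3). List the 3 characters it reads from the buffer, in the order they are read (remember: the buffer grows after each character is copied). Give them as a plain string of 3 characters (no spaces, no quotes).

Answer: SSS

Derivation:
Token 1: literal('T'). Output: "T"
Token 2: literal('S'). Output: "TS"
Token 3: backref(off=1, len=5) (overlapping!). Copied 'SSSSS' from pos 1. Output: "TSSSSSS"
Token 4: backref(off=2, len=3). Buffer before: "TSSSSSS" (len 7)
  byte 1: read out[5]='S', append. Buffer now: "TSSSSSSS"
  byte 2: read out[6]='S', append. Buffer now: "TSSSSSSSS"
  byte 3: read out[7]='S', append. Buffer now: "TSSSSSSSSS"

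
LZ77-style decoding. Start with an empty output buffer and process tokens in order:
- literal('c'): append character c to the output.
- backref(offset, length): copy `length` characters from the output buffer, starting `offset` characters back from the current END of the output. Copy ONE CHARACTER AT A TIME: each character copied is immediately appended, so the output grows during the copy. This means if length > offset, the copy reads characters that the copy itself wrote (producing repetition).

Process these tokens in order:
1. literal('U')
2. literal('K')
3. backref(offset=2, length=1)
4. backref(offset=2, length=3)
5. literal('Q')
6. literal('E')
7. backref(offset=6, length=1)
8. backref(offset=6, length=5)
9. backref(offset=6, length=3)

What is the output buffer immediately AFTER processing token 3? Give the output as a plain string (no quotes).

Answer: UKU

Derivation:
Token 1: literal('U'). Output: "U"
Token 2: literal('K'). Output: "UK"
Token 3: backref(off=2, len=1). Copied 'U' from pos 0. Output: "UKU"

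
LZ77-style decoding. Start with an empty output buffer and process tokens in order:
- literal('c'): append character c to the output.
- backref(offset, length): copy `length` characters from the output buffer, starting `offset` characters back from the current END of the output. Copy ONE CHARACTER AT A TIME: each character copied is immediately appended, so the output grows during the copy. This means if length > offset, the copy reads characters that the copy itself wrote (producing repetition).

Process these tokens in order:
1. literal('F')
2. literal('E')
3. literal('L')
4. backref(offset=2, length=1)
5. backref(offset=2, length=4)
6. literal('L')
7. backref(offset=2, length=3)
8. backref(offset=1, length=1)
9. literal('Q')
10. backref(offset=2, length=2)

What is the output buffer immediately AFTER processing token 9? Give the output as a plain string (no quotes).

Token 1: literal('F'). Output: "F"
Token 2: literal('E'). Output: "FE"
Token 3: literal('L'). Output: "FEL"
Token 4: backref(off=2, len=1). Copied 'E' from pos 1. Output: "FELE"
Token 5: backref(off=2, len=4) (overlapping!). Copied 'LELE' from pos 2. Output: "FELELELE"
Token 6: literal('L'). Output: "FELELELEL"
Token 7: backref(off=2, len=3) (overlapping!). Copied 'ELE' from pos 7. Output: "FELELELELELE"
Token 8: backref(off=1, len=1). Copied 'E' from pos 11. Output: "FELELELELELEE"
Token 9: literal('Q'). Output: "FELELELELELEEQ"

Answer: FELELELELELEEQ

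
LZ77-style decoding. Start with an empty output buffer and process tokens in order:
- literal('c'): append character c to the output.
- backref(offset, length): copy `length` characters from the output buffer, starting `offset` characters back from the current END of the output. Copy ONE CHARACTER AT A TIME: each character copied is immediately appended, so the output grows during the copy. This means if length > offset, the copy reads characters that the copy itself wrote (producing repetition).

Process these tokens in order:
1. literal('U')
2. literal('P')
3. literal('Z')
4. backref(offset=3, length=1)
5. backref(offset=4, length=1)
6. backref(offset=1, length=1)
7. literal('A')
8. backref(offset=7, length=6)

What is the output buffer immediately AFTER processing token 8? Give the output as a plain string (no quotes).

Token 1: literal('U'). Output: "U"
Token 2: literal('P'). Output: "UP"
Token 3: literal('Z'). Output: "UPZ"
Token 4: backref(off=3, len=1). Copied 'U' from pos 0. Output: "UPZU"
Token 5: backref(off=4, len=1). Copied 'U' from pos 0. Output: "UPZUU"
Token 6: backref(off=1, len=1). Copied 'U' from pos 4. Output: "UPZUUU"
Token 7: literal('A'). Output: "UPZUUUA"
Token 8: backref(off=7, len=6). Copied 'UPZUUU' from pos 0. Output: "UPZUUUAUPZUUU"

Answer: UPZUUUAUPZUUU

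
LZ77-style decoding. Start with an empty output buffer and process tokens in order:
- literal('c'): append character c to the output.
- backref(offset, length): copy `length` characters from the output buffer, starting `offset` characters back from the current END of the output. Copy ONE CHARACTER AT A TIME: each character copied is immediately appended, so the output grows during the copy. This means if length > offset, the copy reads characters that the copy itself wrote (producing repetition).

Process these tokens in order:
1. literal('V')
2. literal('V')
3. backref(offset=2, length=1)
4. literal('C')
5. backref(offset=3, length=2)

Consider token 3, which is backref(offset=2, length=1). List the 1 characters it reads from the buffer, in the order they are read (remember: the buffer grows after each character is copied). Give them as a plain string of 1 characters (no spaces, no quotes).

Answer: V

Derivation:
Token 1: literal('V'). Output: "V"
Token 2: literal('V'). Output: "VV"
Token 3: backref(off=2, len=1). Buffer before: "VV" (len 2)
  byte 1: read out[0]='V', append. Buffer now: "VVV"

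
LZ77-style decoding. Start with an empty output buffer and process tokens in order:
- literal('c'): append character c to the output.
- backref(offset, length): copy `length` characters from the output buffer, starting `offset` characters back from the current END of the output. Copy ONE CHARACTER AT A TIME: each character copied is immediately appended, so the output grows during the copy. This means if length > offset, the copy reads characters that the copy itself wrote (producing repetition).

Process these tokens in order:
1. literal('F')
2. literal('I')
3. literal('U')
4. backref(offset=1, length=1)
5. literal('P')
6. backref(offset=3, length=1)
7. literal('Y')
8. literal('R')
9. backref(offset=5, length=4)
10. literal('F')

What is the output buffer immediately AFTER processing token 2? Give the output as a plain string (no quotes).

Answer: FI

Derivation:
Token 1: literal('F'). Output: "F"
Token 2: literal('I'). Output: "FI"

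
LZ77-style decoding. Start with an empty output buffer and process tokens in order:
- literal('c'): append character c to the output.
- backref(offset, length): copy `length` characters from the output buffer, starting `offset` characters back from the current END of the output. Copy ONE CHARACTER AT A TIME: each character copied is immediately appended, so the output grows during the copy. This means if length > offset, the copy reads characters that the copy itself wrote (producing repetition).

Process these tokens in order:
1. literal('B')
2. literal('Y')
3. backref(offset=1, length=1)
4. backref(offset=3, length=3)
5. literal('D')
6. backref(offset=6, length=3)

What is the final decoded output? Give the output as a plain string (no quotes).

Answer: BYYBYYDYYB

Derivation:
Token 1: literal('B'). Output: "B"
Token 2: literal('Y'). Output: "BY"
Token 3: backref(off=1, len=1). Copied 'Y' from pos 1. Output: "BYY"
Token 4: backref(off=3, len=3). Copied 'BYY' from pos 0. Output: "BYYBYY"
Token 5: literal('D'). Output: "BYYBYYD"
Token 6: backref(off=6, len=3). Copied 'YYB' from pos 1. Output: "BYYBYYDYYB"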